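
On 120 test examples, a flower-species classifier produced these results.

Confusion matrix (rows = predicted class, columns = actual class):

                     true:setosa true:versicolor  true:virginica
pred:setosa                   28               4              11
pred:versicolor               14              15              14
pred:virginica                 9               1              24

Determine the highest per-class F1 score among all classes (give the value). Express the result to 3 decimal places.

0.596

Per-class F1 score (2·TP/(2·TP+FP+FN)):
  setosa: TP=28, FP=4+11=15, FN=14+9=23 → 56/94 = 0.5957
  versicolor: TP=15, FP=14+14=28, FN=4+1=5 → 30/63 = 0.4762
  virginica: TP=24, FP=9+1=10, FN=11+14=25 → 48/83 = 0.5783
Highest is class 'setosa' with F1 score = 0.596.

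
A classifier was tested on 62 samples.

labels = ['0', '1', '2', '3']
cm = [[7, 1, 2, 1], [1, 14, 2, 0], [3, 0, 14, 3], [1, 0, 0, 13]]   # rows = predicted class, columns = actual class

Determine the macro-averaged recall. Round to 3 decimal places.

Per-class recall (TP/(TP+FN)):
  0: TP=7, FN=1+3+1=5 → 7/12 = 0.5833
  1: TP=14, FN=1+0+0=1 → 14/15 = 0.9333
  2: TP=14, FN=2+2+0=4 → 14/18 = 0.7778
  3: TP=13, FN=1+0+3=4 → 13/17 = 0.7647
Macro-recall = mean = (0.5833 + 0.9333 + 0.7778 + 0.7647) / 4 = 0.765

0.765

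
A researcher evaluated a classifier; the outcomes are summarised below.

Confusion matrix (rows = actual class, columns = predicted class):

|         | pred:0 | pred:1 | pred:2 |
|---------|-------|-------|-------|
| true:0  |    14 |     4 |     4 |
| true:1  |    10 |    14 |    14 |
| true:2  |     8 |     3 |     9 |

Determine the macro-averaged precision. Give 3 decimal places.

0.479

Per-class precision (TP/(TP+FP)):
  0: TP=14, FP=10+8=18 → 14/32 = 0.4375
  1: TP=14, FP=4+3=7 → 14/21 = 0.6667
  2: TP=9, FP=4+14=18 → 9/27 = 0.3333
Macro-precision = mean = (0.4375 + 0.6667 + 0.3333) / 3 = 0.479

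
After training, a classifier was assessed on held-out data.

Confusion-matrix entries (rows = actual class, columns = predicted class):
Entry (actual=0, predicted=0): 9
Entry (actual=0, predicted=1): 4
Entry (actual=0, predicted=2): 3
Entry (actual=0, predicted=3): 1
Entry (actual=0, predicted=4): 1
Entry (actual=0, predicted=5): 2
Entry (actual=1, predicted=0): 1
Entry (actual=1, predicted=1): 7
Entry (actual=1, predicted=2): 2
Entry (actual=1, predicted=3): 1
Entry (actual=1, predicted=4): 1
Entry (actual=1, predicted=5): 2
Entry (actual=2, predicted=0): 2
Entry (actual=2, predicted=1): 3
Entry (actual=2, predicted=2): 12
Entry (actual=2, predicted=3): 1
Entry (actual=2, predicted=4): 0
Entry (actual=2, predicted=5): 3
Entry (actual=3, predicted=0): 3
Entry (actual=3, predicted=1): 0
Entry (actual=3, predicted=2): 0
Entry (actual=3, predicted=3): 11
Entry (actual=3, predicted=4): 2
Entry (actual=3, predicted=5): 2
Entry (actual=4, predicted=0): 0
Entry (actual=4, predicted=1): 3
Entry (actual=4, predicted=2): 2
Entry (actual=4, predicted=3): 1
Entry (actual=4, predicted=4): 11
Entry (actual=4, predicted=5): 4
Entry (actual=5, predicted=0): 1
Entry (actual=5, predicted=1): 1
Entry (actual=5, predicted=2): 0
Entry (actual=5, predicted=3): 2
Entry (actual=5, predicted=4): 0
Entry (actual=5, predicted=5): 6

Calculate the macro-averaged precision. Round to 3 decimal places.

Per-class precision (TP/(TP+FP)):
  0: TP=9, FP=1+2+3+0+1=7 → 9/16 = 0.5625
  1: TP=7, FP=4+3+0+3+1=11 → 7/18 = 0.3889
  2: TP=12, FP=3+2+0+2+0=7 → 12/19 = 0.6316
  3: TP=11, FP=1+1+1+1+2=6 → 11/17 = 0.6471
  4: TP=11, FP=1+1+0+2+0=4 → 11/15 = 0.7333
  5: TP=6, FP=2+2+3+2+4=13 → 6/19 = 0.3158
Macro-precision = mean = (0.5625 + 0.3889 + 0.6316 + 0.6471 + 0.7333 + 0.3158) / 6 = 0.547

0.547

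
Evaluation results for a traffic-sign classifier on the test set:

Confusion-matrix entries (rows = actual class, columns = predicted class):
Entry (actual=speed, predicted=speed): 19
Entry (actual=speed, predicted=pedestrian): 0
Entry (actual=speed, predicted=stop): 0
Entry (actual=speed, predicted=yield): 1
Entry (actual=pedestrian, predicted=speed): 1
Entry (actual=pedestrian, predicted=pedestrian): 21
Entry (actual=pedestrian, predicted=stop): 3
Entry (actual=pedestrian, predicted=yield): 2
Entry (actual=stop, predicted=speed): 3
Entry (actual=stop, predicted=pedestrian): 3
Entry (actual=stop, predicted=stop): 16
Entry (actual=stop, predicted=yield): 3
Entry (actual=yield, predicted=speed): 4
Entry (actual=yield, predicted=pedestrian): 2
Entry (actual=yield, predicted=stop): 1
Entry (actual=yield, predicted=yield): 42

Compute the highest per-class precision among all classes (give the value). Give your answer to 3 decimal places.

Per-class precision (TP/(TP+FP)):
  speed: TP=19, FP=1+3+4=8 → 19/27 = 0.7037
  pedestrian: TP=21, FP=0+3+2=5 → 21/26 = 0.8077
  stop: TP=16, FP=0+3+1=4 → 16/20 = 0.8000
  yield: TP=42, FP=1+2+3=6 → 42/48 = 0.8750
Highest is class 'yield' with precision = 0.875.

0.875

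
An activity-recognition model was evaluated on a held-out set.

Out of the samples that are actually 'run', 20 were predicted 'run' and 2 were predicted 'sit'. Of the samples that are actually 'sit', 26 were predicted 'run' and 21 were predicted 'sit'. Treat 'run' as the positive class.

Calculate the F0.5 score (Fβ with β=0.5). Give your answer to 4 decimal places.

Fβ = (1+β²)·TP / ((1+β²)·TP + β²·FN + FP), with β²=1/4
= 1.25·20 / (1.25·20 + 0.25·2 + 26) = 0.4854

0.4854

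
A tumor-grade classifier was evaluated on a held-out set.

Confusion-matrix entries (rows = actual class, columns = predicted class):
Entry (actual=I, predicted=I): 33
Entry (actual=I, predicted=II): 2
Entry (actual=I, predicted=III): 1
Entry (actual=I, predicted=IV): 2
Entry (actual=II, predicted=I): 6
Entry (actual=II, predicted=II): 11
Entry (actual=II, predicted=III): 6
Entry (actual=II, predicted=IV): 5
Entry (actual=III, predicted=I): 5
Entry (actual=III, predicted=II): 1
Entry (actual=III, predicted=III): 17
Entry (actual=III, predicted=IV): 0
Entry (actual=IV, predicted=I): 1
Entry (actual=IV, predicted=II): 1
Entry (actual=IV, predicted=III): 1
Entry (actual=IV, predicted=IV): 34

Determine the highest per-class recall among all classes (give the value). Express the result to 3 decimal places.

0.919

Per-class recall (TP/(TP+FN)):
  I: TP=33, FN=2+1+2=5 → 33/38 = 0.8684
  II: TP=11, FN=6+6+5=17 → 11/28 = 0.3929
  III: TP=17, FN=5+1+0=6 → 17/23 = 0.7391
  IV: TP=34, FN=1+1+1=3 → 34/37 = 0.9189
Highest is class 'IV' with recall = 0.919.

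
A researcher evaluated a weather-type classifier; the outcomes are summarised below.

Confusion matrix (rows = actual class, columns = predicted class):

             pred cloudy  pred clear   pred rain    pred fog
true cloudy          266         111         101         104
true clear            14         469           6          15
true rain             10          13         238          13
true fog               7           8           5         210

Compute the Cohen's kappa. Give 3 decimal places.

0.655

Observed agreement pₒ = trace/N = 1183/1590 = 0.7440
Expected agreement pₑ = Σ (rowᵢ·colᵢ)/N² = (582·297 + 504·601 + 274·350 + 230·342)/1590² = 0.2572
κ = (pₒ − pₑ)/(1 − pₑ) = (0.7440 − 0.2572)/(1 − 0.2572) = 0.655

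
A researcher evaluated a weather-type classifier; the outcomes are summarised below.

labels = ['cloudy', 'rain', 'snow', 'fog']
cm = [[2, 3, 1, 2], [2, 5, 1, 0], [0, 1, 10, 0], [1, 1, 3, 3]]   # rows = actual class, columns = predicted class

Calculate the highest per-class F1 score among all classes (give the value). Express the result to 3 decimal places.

0.769

Per-class F1 score (2·TP/(2·TP+FP+FN)):
  cloudy: TP=2, FP=2+0+1=3, FN=3+1+2=6 → 4/13 = 0.3077
  rain: TP=5, FP=3+1+1=5, FN=2+1+0=3 → 10/18 = 0.5556
  snow: TP=10, FP=1+1+3=5, FN=0+1+0=1 → 20/26 = 0.7692
  fog: TP=3, FP=2+0+0=2, FN=1+1+3=5 → 6/13 = 0.4615
Highest is class 'snow' with F1 score = 0.769.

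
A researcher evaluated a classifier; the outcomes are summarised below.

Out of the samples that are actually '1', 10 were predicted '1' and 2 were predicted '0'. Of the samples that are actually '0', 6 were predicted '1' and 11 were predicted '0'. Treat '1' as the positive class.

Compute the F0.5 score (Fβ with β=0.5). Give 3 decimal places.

0.658

Fβ = (1+β²)·TP / ((1+β²)·TP + β²·FN + FP), with β²=1/4
= 1.25·10 / (1.25·10 + 0.25·2 + 6) = 0.658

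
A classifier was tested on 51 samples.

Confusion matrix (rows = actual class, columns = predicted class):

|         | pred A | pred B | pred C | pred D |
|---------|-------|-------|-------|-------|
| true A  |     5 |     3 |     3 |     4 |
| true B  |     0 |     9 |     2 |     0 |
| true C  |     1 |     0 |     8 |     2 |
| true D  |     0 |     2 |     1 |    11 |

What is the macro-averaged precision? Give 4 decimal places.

Per-class precision (TP/(TP+FP)):
  A: TP=5, FP=0+1+0=1 → 5/6 = 0.83333
  B: TP=9, FP=3+0+2=5 → 9/14 = 0.64286
  C: TP=8, FP=3+2+1=6 → 8/14 = 0.57143
  D: TP=11, FP=4+0+2=6 → 11/17 = 0.64706
Macro-precision = mean = (0.83333 + 0.64286 + 0.57143 + 0.64706) / 4 = 0.6737

0.6737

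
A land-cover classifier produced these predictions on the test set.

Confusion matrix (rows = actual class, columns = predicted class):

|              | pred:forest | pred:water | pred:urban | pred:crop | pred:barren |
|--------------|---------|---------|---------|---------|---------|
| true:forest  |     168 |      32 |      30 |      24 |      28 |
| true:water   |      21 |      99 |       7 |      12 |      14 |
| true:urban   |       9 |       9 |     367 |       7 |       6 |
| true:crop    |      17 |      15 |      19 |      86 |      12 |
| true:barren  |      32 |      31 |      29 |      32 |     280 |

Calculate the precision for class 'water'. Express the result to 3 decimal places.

Take TP from the diagonal, FP from the rest of the 'water' prediction marginal, FN from the rest of the 'water' actual marginal.
precision = TP/(TP+FP).
water: TP=99, FP=32+9+15+31=87 → 99/186 = 0.5323

0.532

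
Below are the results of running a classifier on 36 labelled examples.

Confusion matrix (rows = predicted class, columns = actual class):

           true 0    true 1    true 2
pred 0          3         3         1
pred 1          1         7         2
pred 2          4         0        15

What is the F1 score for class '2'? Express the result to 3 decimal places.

0.811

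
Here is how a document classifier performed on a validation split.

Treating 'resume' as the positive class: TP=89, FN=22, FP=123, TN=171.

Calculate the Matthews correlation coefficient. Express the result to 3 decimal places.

MCC = (TP·TN − FP·FN) / √((TP+FP)(TP+FN)(TN+FP)(TN+FN))
Numerator = 89·171 − 123·22 = 12513
Denominator = √(212·111·294·193) = √1335252744 = 36541.1103
MCC = 12513 / 36541.1103 = 0.342

0.342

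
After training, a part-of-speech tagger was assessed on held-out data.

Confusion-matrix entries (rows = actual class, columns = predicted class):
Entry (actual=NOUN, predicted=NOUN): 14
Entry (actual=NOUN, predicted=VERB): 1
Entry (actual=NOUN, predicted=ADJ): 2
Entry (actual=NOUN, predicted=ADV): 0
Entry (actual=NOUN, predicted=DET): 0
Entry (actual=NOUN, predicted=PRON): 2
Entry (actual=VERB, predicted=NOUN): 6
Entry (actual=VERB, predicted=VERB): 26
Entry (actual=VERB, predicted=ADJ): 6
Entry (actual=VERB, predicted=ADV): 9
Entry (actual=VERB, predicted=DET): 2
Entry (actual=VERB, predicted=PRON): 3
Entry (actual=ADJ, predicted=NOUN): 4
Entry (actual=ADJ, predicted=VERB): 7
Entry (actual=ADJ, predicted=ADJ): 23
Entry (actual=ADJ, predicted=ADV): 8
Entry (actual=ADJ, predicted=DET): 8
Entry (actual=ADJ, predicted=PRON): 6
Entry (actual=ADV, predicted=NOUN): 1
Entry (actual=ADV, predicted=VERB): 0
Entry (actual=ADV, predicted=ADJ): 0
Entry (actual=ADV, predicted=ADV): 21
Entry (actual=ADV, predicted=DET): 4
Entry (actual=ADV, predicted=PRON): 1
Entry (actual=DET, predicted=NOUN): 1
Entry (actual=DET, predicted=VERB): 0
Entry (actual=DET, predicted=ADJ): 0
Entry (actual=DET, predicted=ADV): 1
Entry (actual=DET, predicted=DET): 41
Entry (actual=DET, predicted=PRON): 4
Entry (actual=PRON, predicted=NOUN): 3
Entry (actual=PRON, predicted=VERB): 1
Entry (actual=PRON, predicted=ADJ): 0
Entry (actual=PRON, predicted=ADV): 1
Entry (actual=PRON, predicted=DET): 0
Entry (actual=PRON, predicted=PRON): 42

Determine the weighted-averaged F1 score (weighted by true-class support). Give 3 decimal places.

0.662

Per-class F1 score (2·TP/(2·TP+FP+FN)):
  NOUN: TP=14, FP=6+4+1+1+3=15, FN=1+2+0+0+2=5 → 28/48 = 0.5833
  VERB: TP=26, FP=1+7+0+0+1=9, FN=6+6+9+2+3=26 → 52/87 = 0.5977
  ADJ: TP=23, FP=2+6+0+0+0=8, FN=4+7+8+8+6=33 → 46/87 = 0.5287
  ADV: TP=21, FP=0+9+8+1+1=19, FN=1+0+0+4+1=6 → 42/67 = 0.6269
  DET: TP=41, FP=0+2+8+4+0=14, FN=1+0+0+1+4=6 → 82/102 = 0.8039
  PRON: TP=42, FP=2+3+6+1+4=16, FN=3+1+0+1+0=5 → 84/105 = 0.8000
Weighted-F1 score = Σ (supportᵢ/N)·F1 scoreᵢ with N=248: (19/248)·0.5833 + (52/248)·0.5977 + (56/248)·0.5287 + (27/248)·0.6269 + (47/248)·0.8039 + (47/248)·0.8000 = 0.662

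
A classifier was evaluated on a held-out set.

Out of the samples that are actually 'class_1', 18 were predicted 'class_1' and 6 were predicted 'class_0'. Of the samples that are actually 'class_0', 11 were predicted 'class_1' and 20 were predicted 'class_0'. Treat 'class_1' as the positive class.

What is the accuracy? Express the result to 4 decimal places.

Accuracy = (TP+TN)/N = (18+20)/55 = 0.6909

0.6909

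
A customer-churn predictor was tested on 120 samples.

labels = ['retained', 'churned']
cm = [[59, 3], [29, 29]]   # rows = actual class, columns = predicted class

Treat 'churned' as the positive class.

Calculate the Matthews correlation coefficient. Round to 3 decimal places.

MCC = (TP·TN − FP·FN) / √((TP+FP)(TP+FN)(TN+FP)(TN+FN))
Numerator = 29·59 − 3·29 = 1624
Denominator = √(32·58·62·88) = √10126336 = 3182.1904
MCC = 1624 / 3182.1904 = 0.510

0.510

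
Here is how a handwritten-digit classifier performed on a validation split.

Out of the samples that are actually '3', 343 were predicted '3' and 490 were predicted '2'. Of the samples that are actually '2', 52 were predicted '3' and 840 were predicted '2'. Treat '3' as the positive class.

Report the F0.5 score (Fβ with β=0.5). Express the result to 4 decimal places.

0.7107

Fβ = (1+β²)·TP / ((1+β²)·TP + β²·FN + FP), with β²=1/4
= 1.25·343 / (1.25·343 + 0.25·490 + 52) = 0.7107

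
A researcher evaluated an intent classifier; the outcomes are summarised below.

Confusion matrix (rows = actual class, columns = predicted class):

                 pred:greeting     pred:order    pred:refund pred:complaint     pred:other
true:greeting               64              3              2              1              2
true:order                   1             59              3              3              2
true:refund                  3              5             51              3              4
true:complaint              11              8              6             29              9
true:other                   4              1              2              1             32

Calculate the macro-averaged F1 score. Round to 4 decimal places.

0.7458

Per-class F1 score (2·TP/(2·TP+FP+FN)):
  greeting: TP=64, FP=1+3+11+4=19, FN=3+2+1+2=8 → 128/155 = 0.82581
  order: TP=59, FP=3+5+8+1=17, FN=1+3+3+2=9 → 118/144 = 0.81944
  refund: TP=51, FP=2+3+6+2=13, FN=3+5+3+4=15 → 102/130 = 0.78462
  complaint: TP=29, FP=1+3+3+1=8, FN=11+8+6+9=34 → 58/100 = 0.58000
  other: TP=32, FP=2+2+4+9=17, FN=4+1+2+1=8 → 64/89 = 0.71910
Macro-F1 score = mean = (0.82581 + 0.81944 + 0.78462 + 0.58000 + 0.71910) / 5 = 0.7458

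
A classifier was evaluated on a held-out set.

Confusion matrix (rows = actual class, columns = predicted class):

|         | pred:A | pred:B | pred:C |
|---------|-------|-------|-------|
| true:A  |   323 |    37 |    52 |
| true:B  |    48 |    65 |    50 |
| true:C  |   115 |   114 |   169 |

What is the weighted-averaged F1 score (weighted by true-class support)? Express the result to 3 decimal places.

0.569

Per-class F1 score (2·TP/(2·TP+FP+FN)):
  A: TP=323, FP=48+115=163, FN=37+52=89 → 646/898 = 0.7194
  B: TP=65, FP=37+114=151, FN=48+50=98 → 130/379 = 0.3430
  C: TP=169, FP=52+50=102, FN=115+114=229 → 338/669 = 0.5052
Weighted-F1 score = Σ (supportᵢ/N)·F1 scoreᵢ with N=973: (412/973)·0.7194 + (163/973)·0.3430 + (398/973)·0.5052 = 0.569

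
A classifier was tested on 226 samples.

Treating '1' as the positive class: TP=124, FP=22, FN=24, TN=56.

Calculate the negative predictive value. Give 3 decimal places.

0.700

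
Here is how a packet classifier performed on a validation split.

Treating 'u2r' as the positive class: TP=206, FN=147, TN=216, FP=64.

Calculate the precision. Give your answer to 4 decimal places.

Precision = TP/(TP+FP) = 206/(206+64) = 206/270 = 0.7630

0.7630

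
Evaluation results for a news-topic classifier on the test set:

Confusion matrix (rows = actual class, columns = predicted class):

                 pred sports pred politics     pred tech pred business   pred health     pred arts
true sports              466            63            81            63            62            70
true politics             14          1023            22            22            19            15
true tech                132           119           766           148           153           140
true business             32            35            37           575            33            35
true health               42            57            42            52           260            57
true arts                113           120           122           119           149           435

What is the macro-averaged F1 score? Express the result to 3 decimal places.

Per-class F1 score (2·TP/(2·TP+FP+FN)):
  sports: TP=466, FP=14+132+32+42+113=333, FN=63+81+63+62+70=339 → 932/1604 = 0.5810
  politics: TP=1023, FP=63+119+35+57+120=394, FN=14+22+22+19+15=92 → 2046/2532 = 0.8081
  tech: TP=766, FP=81+22+37+42+122=304, FN=132+119+148+153+140=692 → 1532/2528 = 0.6060
  business: TP=575, FP=63+22+148+52+119=404, FN=32+35+37+33+35=172 → 1150/1726 = 0.6663
  health: TP=260, FP=62+19+153+33+149=416, FN=42+57+42+52+57=250 → 520/1186 = 0.4384
  arts: TP=435, FP=70+15+140+35+57=317, FN=113+120+122+119+149=623 → 870/1810 = 0.4807
Macro-F1 score = mean = (0.5810 + 0.8081 + 0.6060 + 0.6663 + 0.4384 + 0.4807) / 6 = 0.597

0.597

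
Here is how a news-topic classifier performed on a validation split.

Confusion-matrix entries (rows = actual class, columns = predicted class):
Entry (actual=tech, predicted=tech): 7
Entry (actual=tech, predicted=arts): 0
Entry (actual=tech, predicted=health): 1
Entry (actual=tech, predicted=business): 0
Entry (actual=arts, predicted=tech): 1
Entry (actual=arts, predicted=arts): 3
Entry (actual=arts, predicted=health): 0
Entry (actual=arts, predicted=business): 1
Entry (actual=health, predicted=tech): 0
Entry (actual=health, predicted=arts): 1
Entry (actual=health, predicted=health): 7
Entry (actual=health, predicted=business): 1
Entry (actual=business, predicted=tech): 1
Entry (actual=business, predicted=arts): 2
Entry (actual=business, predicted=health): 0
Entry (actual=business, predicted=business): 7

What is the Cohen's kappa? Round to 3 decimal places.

0.663

Observed agreement pₒ = trace/N = 24/32 = 0.7500
Expected agreement pₑ = Σ (rowᵢ·colᵢ)/N² = (8·9 + 5·6 + 9·8 + 10·9)/32² = 0.2578
κ = (pₒ − pₑ)/(1 − pₑ) = (0.7500 − 0.2578)/(1 − 0.2578) = 0.663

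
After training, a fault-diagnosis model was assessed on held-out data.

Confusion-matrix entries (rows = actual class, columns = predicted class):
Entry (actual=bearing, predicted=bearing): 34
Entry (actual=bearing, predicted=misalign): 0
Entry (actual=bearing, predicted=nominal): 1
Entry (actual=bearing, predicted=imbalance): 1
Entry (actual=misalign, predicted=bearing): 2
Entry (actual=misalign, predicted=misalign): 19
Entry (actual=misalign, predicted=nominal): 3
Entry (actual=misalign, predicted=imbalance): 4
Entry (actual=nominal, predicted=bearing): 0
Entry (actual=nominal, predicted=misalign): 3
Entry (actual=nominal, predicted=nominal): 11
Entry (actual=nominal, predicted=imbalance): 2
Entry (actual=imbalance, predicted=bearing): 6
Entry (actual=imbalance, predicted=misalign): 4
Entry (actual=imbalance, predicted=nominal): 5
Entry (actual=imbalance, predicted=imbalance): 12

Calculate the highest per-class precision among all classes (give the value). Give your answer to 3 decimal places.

Per-class precision (TP/(TP+FP)):
  bearing: TP=34, FP=2+0+6=8 → 34/42 = 0.8095
  misalign: TP=19, FP=0+3+4=7 → 19/26 = 0.7308
  nominal: TP=11, FP=1+3+5=9 → 11/20 = 0.5500
  imbalance: TP=12, FP=1+4+2=7 → 12/19 = 0.6316
Highest is class 'bearing' with precision = 0.810.

0.810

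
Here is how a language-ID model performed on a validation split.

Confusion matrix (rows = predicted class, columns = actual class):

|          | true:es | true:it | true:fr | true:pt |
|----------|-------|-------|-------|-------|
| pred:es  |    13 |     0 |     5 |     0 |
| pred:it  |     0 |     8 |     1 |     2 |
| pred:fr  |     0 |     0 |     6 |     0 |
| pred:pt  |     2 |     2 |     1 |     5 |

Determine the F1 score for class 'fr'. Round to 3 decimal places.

0.632

F1 score = 2·TP/(2·TP+FP+FN).
fr: TP=6, FP=0+0+0=0, FN=5+1+1=7 → 12/19 = 0.6316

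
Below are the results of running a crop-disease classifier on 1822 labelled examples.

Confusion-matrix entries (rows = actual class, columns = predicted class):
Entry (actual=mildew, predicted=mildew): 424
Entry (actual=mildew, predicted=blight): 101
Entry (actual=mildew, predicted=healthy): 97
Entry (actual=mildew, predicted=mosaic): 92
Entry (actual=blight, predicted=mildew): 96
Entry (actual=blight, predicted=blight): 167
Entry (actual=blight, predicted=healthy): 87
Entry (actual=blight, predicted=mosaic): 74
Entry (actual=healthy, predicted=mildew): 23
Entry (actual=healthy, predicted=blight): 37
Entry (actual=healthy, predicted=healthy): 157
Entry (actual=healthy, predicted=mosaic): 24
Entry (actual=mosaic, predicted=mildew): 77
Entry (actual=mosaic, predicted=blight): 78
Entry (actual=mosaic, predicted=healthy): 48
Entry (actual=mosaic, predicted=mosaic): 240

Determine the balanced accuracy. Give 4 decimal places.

Balanced accuracy = mean of per-class recall.
  mildew: recall = 424/714 = 0.59384
  blight: recall = 167/424 = 0.39387
  healthy: recall = 157/241 = 0.65145
  mosaic: recall = 240/443 = 0.54176
Mean = (0.59384 + 0.39387 + 0.65145 + 0.54176) / 4 = 0.5452

0.5452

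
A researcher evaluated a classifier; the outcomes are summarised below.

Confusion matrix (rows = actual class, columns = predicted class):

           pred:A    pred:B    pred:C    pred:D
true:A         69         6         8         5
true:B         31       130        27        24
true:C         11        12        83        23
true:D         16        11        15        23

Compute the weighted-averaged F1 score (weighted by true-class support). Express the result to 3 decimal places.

0.624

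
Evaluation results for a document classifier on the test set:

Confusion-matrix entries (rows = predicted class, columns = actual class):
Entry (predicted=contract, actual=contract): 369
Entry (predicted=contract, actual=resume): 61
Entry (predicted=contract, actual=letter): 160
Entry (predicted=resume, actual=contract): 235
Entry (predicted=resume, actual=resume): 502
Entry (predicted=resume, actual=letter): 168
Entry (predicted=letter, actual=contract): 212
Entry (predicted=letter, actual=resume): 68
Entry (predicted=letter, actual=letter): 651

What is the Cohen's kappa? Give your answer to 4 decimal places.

Observed agreement pₒ = trace/N = 1522/2426 = 0.62737
Expected agreement pₑ = Σ (rowᵢ·colᵢ)/N² = (816·590 + 631·905 + 979·931)/2426² = 0.33369
κ = (pₒ − pₑ)/(1 − pₑ) = (0.62737 − 0.33369)/(1 − 0.33369) = 0.4408

0.4408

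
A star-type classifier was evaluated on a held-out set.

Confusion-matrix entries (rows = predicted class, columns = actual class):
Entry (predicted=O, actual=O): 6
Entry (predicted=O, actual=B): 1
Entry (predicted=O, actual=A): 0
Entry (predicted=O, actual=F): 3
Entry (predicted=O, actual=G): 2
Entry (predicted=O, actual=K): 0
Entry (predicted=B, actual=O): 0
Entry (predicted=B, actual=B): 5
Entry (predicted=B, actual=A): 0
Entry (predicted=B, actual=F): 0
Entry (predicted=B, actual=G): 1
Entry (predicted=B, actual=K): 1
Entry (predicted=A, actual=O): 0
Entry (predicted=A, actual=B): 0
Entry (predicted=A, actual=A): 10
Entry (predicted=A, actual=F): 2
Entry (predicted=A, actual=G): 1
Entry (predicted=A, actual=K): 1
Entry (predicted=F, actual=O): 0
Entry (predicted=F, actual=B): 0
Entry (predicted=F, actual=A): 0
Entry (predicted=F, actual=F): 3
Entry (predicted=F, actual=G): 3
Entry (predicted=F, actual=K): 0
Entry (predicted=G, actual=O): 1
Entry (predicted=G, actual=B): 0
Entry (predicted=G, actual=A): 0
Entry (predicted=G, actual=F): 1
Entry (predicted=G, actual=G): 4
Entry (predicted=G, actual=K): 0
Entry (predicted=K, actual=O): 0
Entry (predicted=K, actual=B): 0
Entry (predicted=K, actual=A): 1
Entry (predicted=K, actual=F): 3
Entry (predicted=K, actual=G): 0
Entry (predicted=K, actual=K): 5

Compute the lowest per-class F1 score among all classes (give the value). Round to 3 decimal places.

0.333

Per-class F1 score (2·TP/(2·TP+FP+FN)):
  O: TP=6, FP=1+0+3+2+0=6, FN=0+0+0+1+0=1 → 12/19 = 0.6316
  B: TP=5, FP=0+0+0+1+1=2, FN=1+0+0+0+0=1 → 10/13 = 0.7692
  A: TP=10, FP=0+0+2+1+1=4, FN=0+0+0+0+1=1 → 20/25 = 0.8000
  F: TP=3, FP=0+0+0+3+0=3, FN=3+0+2+1+3=9 → 6/18 = 0.3333
  G: TP=4, FP=1+0+0+1+0=2, FN=2+1+1+3+0=7 → 8/17 = 0.4706
  K: TP=5, FP=0+0+1+3+0=4, FN=0+1+1+0+0=2 → 10/16 = 0.6250
Lowest is class 'F' with F1 score = 0.333.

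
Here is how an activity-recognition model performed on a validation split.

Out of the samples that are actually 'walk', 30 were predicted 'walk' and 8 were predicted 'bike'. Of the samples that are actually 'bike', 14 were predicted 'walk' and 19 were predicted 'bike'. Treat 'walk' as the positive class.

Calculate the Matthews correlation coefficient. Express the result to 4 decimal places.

MCC = (TP·TN − FP·FN) / √((TP+FP)(TP+FN)(TN+FP)(TN+FN))
Numerator = 30·19 − 14·8 = 458
Denominator = √(44·38·33·27) = √1489752 = 1220.5540
MCC = 458 / 1220.5540 = 0.3752

0.3752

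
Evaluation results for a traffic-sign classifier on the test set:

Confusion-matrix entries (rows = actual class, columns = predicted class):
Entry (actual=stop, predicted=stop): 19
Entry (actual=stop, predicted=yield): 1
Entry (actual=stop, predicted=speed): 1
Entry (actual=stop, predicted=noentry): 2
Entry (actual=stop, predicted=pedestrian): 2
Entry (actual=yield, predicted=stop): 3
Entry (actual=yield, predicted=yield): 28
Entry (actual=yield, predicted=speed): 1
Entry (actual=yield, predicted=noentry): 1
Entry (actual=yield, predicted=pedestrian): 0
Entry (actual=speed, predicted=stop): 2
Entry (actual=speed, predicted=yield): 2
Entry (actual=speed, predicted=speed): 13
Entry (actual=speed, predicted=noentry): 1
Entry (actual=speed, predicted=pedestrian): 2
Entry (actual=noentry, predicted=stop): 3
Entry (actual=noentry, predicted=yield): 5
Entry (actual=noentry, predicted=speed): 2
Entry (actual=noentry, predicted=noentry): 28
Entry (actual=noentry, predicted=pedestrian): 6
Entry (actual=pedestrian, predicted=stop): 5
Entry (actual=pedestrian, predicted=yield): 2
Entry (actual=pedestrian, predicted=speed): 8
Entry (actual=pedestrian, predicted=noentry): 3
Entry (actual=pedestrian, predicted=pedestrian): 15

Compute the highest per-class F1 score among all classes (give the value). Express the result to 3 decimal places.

Per-class F1 score (2·TP/(2·TP+FP+FN)):
  stop: TP=19, FP=3+2+3+5=13, FN=1+1+2+2=6 → 38/57 = 0.6667
  yield: TP=28, FP=1+2+5+2=10, FN=3+1+1+0=5 → 56/71 = 0.7887
  speed: TP=13, FP=1+1+2+8=12, FN=2+2+1+2=7 → 26/45 = 0.5778
  noentry: TP=28, FP=2+1+1+3=7, FN=3+5+2+6=16 → 56/79 = 0.7089
  pedestrian: TP=15, FP=2+0+2+6=10, FN=5+2+8+3=18 → 30/58 = 0.5172
Highest is class 'yield' with F1 score = 0.789.

0.789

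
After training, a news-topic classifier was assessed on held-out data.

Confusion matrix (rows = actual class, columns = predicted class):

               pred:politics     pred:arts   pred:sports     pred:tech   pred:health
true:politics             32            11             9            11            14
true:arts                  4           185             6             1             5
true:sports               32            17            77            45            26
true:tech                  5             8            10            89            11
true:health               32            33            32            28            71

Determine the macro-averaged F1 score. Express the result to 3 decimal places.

Per-class F1 score (2·TP/(2·TP+FP+FN)):
  politics: TP=32, FP=4+32+5+32=73, FN=11+9+11+14=45 → 64/182 = 0.3516
  arts: TP=185, FP=11+17+8+33=69, FN=4+6+1+5=16 → 370/455 = 0.8132
  sports: TP=77, FP=9+6+10+32=57, FN=32+17+45+26=120 → 154/331 = 0.4653
  tech: TP=89, FP=11+1+45+28=85, FN=5+8+10+11=34 → 178/297 = 0.5993
  health: TP=71, FP=14+5+26+11=56, FN=32+33+32+28=125 → 142/323 = 0.4396
Macro-F1 score = mean = (0.3516 + 0.8132 + 0.4653 + 0.5993 + 0.4396) / 5 = 0.534

0.534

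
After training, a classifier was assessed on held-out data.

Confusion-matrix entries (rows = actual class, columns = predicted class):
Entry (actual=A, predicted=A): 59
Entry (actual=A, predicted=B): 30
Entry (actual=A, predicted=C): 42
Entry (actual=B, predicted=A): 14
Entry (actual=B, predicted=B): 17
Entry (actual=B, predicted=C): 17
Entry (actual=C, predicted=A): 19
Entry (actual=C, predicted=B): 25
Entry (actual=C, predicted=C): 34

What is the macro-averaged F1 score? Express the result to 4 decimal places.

Per-class F1 score (2·TP/(2·TP+FP+FN)):
  A: TP=59, FP=14+19=33, FN=30+42=72 → 118/223 = 0.52915
  B: TP=17, FP=30+25=55, FN=14+17=31 → 34/120 = 0.28333
  C: TP=34, FP=42+17=59, FN=19+25=44 → 68/171 = 0.39766
Macro-F1 score = mean = (0.52915 + 0.28333 + 0.39766) / 3 = 0.4034

0.4034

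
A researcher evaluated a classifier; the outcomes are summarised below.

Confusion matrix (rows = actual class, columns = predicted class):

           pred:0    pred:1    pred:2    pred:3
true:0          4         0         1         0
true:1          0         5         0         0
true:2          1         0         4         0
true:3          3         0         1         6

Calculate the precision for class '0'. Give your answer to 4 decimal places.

Take TP from the diagonal, FP from the rest of the '0' prediction marginal, FN from the rest of the '0' actual marginal.
precision = TP/(TP+FP).
0: TP=4, FP=0+1+3=4 → 4/8 = 0.50000

0.5000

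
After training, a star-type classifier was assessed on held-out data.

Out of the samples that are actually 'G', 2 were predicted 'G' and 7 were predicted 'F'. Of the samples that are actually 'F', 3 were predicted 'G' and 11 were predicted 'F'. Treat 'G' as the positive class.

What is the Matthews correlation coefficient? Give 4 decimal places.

MCC = (TP·TN − FP·FN) / √((TP+FP)(TP+FN)(TN+FP)(TN+FN))
Numerator = 2·11 − 3·7 = 1
Denominator = √(5·9·14·18) = √11340 = 106.4894
MCC = 1 / 106.4894 = 0.0094

0.0094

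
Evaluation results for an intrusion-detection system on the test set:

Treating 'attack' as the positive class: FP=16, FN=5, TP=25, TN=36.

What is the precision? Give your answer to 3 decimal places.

Precision = TP/(TP+FP) = 25/(25+16) = 25/41 = 0.610

0.610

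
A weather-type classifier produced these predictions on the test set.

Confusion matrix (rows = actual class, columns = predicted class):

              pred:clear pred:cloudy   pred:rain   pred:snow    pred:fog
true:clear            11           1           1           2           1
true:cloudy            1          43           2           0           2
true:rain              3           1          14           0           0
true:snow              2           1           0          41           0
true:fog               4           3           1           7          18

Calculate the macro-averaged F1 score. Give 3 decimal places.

Per-class F1 score (2·TP/(2·TP+FP+FN)):
  clear: TP=11, FP=1+3+2+4=10, FN=1+1+2+1=5 → 22/37 = 0.5946
  cloudy: TP=43, FP=1+1+1+3=6, FN=1+2+0+2=5 → 86/97 = 0.8866
  rain: TP=14, FP=1+2+0+1=4, FN=3+1+0+0=4 → 28/36 = 0.7778
  snow: TP=41, FP=2+0+0+7=9, FN=2+1+0+0=3 → 82/94 = 0.8723
  fog: TP=18, FP=1+2+0+0=3, FN=4+3+1+7=15 → 36/54 = 0.6667
Macro-F1 score = mean = (0.5946 + 0.8866 + 0.7778 + 0.8723 + 0.6667) / 5 = 0.760

0.760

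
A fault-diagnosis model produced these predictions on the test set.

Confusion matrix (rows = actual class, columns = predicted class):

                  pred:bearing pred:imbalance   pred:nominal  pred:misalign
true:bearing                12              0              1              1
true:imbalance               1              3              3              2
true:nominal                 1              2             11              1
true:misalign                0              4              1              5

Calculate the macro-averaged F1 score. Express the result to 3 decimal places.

0.607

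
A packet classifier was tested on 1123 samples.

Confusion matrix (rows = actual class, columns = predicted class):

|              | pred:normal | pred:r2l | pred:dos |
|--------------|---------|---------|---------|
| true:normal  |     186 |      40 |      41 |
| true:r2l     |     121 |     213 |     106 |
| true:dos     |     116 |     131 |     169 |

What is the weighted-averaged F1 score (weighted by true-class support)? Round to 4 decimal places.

Per-class F1 score (2·TP/(2·TP+FP+FN)):
  normal: TP=186, FP=121+116=237, FN=40+41=81 → 372/690 = 0.53913
  r2l: TP=213, FP=40+131=171, FN=121+106=227 → 426/824 = 0.51699
  dos: TP=169, FP=41+106=147, FN=116+131=247 → 338/732 = 0.46175
Weighted-F1 score = Σ (supportᵢ/N)·F1 scoreᵢ with N=1123: (267/1123)·0.53913 + (440/1123)·0.51699 + (416/1123)·0.46175 = 0.5018

0.5018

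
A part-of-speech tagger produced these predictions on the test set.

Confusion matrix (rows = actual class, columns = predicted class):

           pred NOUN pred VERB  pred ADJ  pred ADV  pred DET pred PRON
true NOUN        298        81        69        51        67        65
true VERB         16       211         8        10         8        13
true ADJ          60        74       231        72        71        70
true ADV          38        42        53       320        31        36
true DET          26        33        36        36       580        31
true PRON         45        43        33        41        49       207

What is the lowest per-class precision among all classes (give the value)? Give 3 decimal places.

0.436

Per-class precision (TP/(TP+FP)):
  NOUN: TP=298, FP=16+60+38+26+45=185 → 298/483 = 0.6170
  VERB: TP=211, FP=81+74+42+33+43=273 → 211/484 = 0.4360
  ADJ: TP=231, FP=69+8+53+36+33=199 → 231/430 = 0.5372
  ADV: TP=320, FP=51+10+72+36+41=210 → 320/530 = 0.6038
  DET: TP=580, FP=67+8+71+31+49=226 → 580/806 = 0.7196
  PRON: TP=207, FP=65+13+70+36+31=215 → 207/422 = 0.4905
Lowest is class 'VERB' with precision = 0.436.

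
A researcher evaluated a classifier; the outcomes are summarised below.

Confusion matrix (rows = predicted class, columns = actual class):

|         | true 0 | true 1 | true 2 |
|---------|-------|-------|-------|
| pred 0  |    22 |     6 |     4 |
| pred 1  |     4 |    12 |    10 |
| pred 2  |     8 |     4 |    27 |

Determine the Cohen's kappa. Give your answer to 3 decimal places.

Observed agreement pₒ = trace/N = 61/97 = 0.6289
Expected agreement pₑ = Σ (rowᵢ·colᵢ)/N² = (34·32 + 22·26 + 41·39)/97² = 0.3464
κ = (pₒ − pₑ)/(1 − pₑ) = (0.6289 − 0.3464)/(1 − 0.3464) = 0.432

0.432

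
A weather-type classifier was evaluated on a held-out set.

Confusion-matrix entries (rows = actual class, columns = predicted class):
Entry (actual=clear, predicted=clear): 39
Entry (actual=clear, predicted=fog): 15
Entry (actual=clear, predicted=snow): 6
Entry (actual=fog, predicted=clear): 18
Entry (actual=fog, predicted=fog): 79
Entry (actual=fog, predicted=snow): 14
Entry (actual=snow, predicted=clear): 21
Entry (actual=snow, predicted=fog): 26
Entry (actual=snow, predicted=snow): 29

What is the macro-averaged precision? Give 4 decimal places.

0.5834

Per-class precision (TP/(TP+FP)):
  clear: TP=39, FP=18+21=39 → 39/78 = 0.50000
  fog: TP=79, FP=15+26=41 → 79/120 = 0.65833
  snow: TP=29, FP=6+14=20 → 29/49 = 0.59184
Macro-precision = mean = (0.50000 + 0.65833 + 0.59184) / 3 = 0.5834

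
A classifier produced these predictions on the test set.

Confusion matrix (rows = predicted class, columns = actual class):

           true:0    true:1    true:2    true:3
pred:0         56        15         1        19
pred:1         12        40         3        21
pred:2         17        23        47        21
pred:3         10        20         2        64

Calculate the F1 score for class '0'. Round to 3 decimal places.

0.602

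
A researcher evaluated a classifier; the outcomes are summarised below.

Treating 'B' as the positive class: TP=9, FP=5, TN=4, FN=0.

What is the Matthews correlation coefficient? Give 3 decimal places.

MCC = (TP·TN − FP·FN) / √((TP+FP)(TP+FN)(TN+FP)(TN+FN))
Numerator = 9·4 − 5·0 = 36
Denominator = √(14·9·9·4) = √4536 = 67.3498
MCC = 36 / 67.3498 = 0.535

0.535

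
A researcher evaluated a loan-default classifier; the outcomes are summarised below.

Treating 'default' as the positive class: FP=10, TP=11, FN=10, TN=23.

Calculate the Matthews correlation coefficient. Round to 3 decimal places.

0.221

MCC = (TP·TN − FP·FN) / √((TP+FP)(TP+FN)(TN+FP)(TN+FN))
Numerator = 11·23 − 10·10 = 153
Denominator = √(21·21·33·33) = √480249 = 693.0000
MCC = 153 / 693.0000 = 0.221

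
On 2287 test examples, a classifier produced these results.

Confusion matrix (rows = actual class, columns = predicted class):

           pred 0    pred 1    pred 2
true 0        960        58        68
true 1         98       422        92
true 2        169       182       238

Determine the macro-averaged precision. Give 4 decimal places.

Per-class precision (TP/(TP+FP)):
  0: TP=960, FP=98+169=267 → 960/1227 = 0.78240
  1: TP=422, FP=58+182=240 → 422/662 = 0.63746
  2: TP=238, FP=68+92=160 → 238/398 = 0.59799
Macro-precision = mean = (0.78240 + 0.63746 + 0.59799) / 3 = 0.6726

0.6726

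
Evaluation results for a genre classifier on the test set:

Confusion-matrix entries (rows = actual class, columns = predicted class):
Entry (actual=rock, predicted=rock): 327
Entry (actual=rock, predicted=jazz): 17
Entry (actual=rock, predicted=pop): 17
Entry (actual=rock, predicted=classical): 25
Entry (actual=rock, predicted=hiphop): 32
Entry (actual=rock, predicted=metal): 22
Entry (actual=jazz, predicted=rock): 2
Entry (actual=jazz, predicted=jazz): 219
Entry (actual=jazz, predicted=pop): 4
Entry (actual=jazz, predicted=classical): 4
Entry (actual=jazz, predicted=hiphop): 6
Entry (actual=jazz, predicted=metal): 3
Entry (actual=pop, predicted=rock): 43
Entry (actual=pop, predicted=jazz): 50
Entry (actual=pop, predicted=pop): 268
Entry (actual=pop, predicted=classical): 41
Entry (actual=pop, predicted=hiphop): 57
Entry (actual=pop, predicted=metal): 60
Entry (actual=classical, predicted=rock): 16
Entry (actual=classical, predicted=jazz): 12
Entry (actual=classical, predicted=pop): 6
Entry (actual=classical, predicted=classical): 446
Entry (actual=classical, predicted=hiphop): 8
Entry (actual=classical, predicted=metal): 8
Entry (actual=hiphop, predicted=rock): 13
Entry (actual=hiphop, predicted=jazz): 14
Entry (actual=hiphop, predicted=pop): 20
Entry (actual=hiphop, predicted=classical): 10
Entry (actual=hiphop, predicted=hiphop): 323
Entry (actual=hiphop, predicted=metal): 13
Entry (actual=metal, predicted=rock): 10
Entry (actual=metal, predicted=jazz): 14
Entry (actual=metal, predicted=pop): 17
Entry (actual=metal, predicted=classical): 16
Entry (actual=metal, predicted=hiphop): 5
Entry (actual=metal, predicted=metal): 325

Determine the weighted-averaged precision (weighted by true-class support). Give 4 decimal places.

Per-class precision (TP/(TP+FP)):
  rock: TP=327, FP=2+43+16+13+10=84 → 327/411 = 0.79562
  jazz: TP=219, FP=17+50+12+14+14=107 → 219/326 = 0.67178
  pop: TP=268, FP=17+4+6+20+17=64 → 268/332 = 0.80723
  classical: TP=446, FP=25+4+41+10+16=96 → 446/542 = 0.82288
  hiphop: TP=323, FP=32+6+57+8+5=108 → 323/431 = 0.74942
  metal: TP=325, FP=22+3+60+8+13=106 → 325/431 = 0.75406
Weighted-precision = Σ (supportᵢ/N)·precisionᵢ with N=2473: (440/2473)·0.79562 + (238/2473)·0.67178 + (519/2473)·0.80723 + (496/2473)·0.82288 + (393/2473)·0.74942 + (387/2473)·0.75406 = 0.7778

0.7778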